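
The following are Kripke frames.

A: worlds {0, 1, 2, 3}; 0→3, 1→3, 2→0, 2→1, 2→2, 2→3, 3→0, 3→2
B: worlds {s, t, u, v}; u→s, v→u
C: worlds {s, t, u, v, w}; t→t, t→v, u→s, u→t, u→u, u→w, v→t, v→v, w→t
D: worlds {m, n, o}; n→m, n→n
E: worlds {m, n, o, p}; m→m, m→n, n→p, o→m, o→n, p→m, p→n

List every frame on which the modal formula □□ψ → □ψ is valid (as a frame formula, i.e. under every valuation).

C, D

The schema corresponds to density: ∀x ∀y (Rxy → ∃z (Rxz ∧ Rzy)).
A: fails — R03 but no z with R0z and Rz3.
B: fails — Rus but no z with Ruz and Rzs.
C: condition met.
D: condition met.
E: fails — Rnp but no z with Rnz and Rzp.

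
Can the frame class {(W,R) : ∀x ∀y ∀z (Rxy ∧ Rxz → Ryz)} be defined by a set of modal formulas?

Yes, by ◇r → □◇r

The condition is the Euclidean property. A defining modal formula is ◇r → □◇r.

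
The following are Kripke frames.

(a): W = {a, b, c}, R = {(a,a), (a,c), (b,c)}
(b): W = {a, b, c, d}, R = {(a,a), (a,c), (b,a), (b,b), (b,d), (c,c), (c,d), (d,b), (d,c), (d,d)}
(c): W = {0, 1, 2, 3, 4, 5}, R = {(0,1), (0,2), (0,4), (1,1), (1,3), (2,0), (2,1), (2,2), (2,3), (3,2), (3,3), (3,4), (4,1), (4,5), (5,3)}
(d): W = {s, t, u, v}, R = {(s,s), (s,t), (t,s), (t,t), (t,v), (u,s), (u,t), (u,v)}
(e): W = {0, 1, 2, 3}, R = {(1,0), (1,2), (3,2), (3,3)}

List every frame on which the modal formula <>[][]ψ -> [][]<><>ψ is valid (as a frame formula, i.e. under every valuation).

Frame correspondent (Sahlqvist): forall x forall y forall z ((xRy & x R^2 z) -> exists w (y R^2 w & z R^2 w)) — i.e. a generalized confluence (Geach) condition.
(a): fails — aRa, aR²c but no w with aR²w and cR²w.
(b): holds.
(c): holds.
(d): fails — sRs, sR²v but no w with sR²w and vR²w.
(e): fails — 3R2, 3R²2 but no w with 2R²w and 2R²w.

(b), (c)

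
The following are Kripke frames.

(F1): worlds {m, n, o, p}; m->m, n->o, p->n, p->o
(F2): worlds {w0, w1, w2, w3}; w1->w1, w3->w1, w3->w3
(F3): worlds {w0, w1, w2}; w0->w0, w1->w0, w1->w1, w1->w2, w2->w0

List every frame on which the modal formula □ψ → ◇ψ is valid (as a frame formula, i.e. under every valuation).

Frame correspondent (Sahlqvist): ∀x ∃y Rxy — i.e. seriality.
(F1): fails — world o has no successor.
(F2): fails — world w0 has no successor.
(F3): satisfies the condition.
Valid on: (F3).

(F3)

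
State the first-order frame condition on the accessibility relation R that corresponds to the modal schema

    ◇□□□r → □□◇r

This is a Sahlqvist (Geach-type) schema ◇^1□^3r → □^2◇^1r.
Minimal-valuation argument: fix x; take any y with xR^1y and any z with xR^2z. Set V(r) to the set of worlds R-reachable from y in exactly 3 steps. Then □^3r holds at y, so the antecedent holds at x; validity forces ◇^1r at z, giving a w with zR^1w and yR^3w.
First-order correspondent: ∀x ∀y ∀z ((xRy ∧ xR²z) → ∃w (yR³w ∧ zRw)).

∀x ∀y ∀z ((xRy ∧ xR²z) → ∃w (yR³w ∧ zRw))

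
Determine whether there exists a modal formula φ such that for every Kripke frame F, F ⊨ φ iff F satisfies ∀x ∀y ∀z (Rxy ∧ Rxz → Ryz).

Yes: it is the Euclidean property, defined by the 5 schema ◇q → □◇q.
Suppose ◇q→□◇q is valid. Take Rxy, Rxz and set V(q)={y}. Then ◇q at x, so □◇q at x, so ◇q at z, so some w with Rzw has q; w=y, i.e. Rzy. By symmetry of the argument, Ryz.

Definable; ◇q → □◇q defines it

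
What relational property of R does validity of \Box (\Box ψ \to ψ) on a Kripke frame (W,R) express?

Shift-reflexivity

Suppose □(□ψ→ψ) is valid. Take Rxy and set V(ψ)={w : Ryw}. Then at y, □ψ holds; since □(□ψ→ψ) at x, □ψ→ψ at y, so ψ at y, i.e. Ryy.
Conversely, any frame satisfying \forall x \forall y (Rxy \to Ryy) validates the schema.
Frame condition: \forall x \forall y (Rxy \to Ryy).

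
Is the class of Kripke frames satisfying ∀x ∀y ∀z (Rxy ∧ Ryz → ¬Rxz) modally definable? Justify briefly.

Not definable by any modal formula

If a class were modally definable it would be closed under surjective bounded morphisms (Goldblatt–Thomason).
The 5-cycle (worlds w0,w1,w2,w3,w4 with w0→w1→w2→w3→w4→w0) is intransitive. Mapping every world to a single reflexive point • is a surjective bounded morphism; the reflexive point is not intransitive (R••∧R•• but R••).
So the class is not modally definable.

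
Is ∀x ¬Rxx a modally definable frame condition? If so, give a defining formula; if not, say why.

Not definable by any modal formula

Any modally definable frame class is closed under surjective bounded morphisms.
The 2-cycle (worlds w0,w1 with w0→w1→w0) is irreflexive, and the map sending every world to a single reflexive point • is a surjective bounded morphism (forth: every edge maps to (•,•); back: every world has a successor). So any modal formula valid on the 2-cycle is also valid on the reflexive point, which is not irreflexive.
So the class is not modally definable.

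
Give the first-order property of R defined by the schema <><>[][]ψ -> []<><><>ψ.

forall x forall y forall z ((x R^2 y & xRz) -> exists w (y R^2 w & z R^3 w))

This is a Sahlqvist (Geach-type) schema ◇^2□^2ψ → □^1◇^3ψ.
First-order correspondent: forall x forall y forall z ((x R^2 y & xRz) -> exists w (y R^2 w & z R^3 w)).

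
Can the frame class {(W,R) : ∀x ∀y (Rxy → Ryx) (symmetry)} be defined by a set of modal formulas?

Yes — defined by r → □◇r

The condition is symmetry. A defining modal formula is r → □◇r.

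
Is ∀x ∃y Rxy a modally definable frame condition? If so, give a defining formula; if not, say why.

Definable; □r → ◇r defines it

The condition is seriality. A defining modal formula is □r → ◇r.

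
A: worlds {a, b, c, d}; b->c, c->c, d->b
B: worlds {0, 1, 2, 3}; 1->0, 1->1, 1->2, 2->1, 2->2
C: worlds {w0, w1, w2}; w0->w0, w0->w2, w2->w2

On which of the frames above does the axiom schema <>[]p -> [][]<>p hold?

A, C

Frame correspondent (Sahlqvist): forall x forall y forall z ((xRy & x R^2 z) -> exists w (yRw & zRw)) — i.e. a generalized confluence (Geach) condition.
A: condition met.
B: fails — 1R0, 1R²0 but no w with 0Rw and 0Rw.
C: condition met.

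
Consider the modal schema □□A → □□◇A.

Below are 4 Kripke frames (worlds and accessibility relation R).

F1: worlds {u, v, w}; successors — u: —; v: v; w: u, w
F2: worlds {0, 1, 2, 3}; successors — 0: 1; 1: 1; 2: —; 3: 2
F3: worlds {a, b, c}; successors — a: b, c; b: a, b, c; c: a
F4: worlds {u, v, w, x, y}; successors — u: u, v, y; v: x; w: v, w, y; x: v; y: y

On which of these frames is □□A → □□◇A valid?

This is the axiom for a generalized confluence (Geach) condition; its first-order frame correspondent is ∀x ∀z (xR²z → ∃w (xR²w ∧ zRw)).
F1: fails — wR²u but no t with wR²t and uRt.
F2: satisfies the condition.
F3: fails — cR²c but no w with cR²w and cRw.
F4: fails — vR²v but no t with vR²t and vRt.
Valid on: F2.

F2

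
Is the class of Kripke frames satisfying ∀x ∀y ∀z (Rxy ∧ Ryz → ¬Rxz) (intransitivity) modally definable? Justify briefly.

No — not modally definable

If a class were modally definable it would be closed under surjective bounded morphisms (Goldblatt–Thomason).
The 5-cycle (worlds 0,1,2,3,4 with 0→1→2→3→4→0) is intransitive. Mapping every world to a single reflexive point • is a surjective bounded morphism; the reflexive point is not intransitive (R••∧R•• but R••).
Hence intransitivity is not modally definable.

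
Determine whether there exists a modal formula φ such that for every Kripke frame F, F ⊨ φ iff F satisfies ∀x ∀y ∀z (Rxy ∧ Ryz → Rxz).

Definable; □r → □□r defines it

This is a Sahlqvist condition; the 4 axiom □r → □□r defines it.
Suppose □r→□□r is valid. Take Rxy, Ryz and set V(r)={w : Rxw}. Then □r at x, so □□r at x, so □r at y, so r at z, i.e. Rxz.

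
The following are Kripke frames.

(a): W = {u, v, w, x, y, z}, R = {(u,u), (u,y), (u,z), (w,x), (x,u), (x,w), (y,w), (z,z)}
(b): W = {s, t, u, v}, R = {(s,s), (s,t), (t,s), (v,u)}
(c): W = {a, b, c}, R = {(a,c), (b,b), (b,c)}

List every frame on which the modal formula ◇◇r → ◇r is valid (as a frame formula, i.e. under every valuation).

The schema corresponds to transitivity: ∀x ∀y ∀z (Rxy ∧ Ryz → Rxz).
(a): fails — Rxw and Rwx but not Rxx.
(b): fails — Rts and Rst but not Rtt.
(c): condition met.
Valid on: (c).

(c)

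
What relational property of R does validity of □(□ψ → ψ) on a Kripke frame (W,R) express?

Suppose □(□ψ→ψ) is valid. Take Rxy and set V(ψ)={w : Ryw}. Then at y, □ψ holds; since □(□ψ→ψ) at x, □ψ→ψ at y, so ψ at y, i.e. Ryy.
The converse is a direct semantic check.
Frame condition: ∀x ∀y (Rxy → Ryy).

shift-reflexivity: ∀x ∀y (Rxy → Ryy)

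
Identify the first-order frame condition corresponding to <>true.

◇⊤ holds at w iff w has a successor, so frame-validity of ◇⊤ is exactly seriality. Equivalently via □ψ → ◇ψ:
Suppose □ψ→◇ψ is valid. At any x set V(ψ)=W. Then □ψ at x, so ◇ψ at x, so x has a successor.

Seriality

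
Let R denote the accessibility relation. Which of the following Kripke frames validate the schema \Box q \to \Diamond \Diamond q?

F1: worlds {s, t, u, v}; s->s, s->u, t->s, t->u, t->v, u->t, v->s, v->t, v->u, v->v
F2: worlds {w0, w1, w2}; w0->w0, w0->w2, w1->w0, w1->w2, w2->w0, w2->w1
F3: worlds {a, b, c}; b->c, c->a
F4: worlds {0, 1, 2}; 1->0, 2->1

This is the axiom for a generalized confluence (Geach) condition; its first-order frame correspondent is \forall x \exists w (xRw \wedge x R^2 w).
F1: fails — at u but no w with uRw and uR²w.
F2: ✓.
F3: fails — at a but no w with aRw and aR²w.
F4: fails — at 0 but no w with 0Rw and 0R²w.
Valid on: F2.

F2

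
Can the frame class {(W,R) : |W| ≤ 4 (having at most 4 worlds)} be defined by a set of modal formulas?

Modal frame validity is preserved under disjoint unions.
Any modal formula valid on each of 5 disjoint one-world frames is valid on their disjoint union (validity is preserved under disjoint unions). Each one-world frame has |W|=1≤4, but the union has |W|=5.
So the class is not modally definable.

No — not modally definable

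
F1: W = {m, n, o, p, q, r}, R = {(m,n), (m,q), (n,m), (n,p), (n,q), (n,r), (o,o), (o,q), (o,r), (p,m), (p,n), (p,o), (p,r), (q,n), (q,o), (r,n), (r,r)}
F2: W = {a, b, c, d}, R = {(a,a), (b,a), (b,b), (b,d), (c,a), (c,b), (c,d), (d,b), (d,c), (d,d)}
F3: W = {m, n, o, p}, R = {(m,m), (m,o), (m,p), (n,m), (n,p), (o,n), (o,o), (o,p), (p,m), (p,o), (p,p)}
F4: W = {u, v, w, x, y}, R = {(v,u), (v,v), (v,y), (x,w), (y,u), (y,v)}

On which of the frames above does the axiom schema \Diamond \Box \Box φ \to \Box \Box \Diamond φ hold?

The schema corresponds to a generalized confluence (Geach) condition: \forall x \forall y \forall z ((xRy \wedge x R^2 z) \to \exists w (y R^2 w \wedge zRw)).
F1: holds.
F2: fails — bRa, bR²d but no w with aR²w and dRw.
F3: holds.
F4: fails — vRu, vR²u but no t with uR²t and uRt.

F1, F3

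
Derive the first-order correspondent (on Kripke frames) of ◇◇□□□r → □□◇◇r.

∀x ∀y ∀z ((xR²y ∧ xR²z) → ∃w (yR³w ∧ zR²w))

This is a Sahlqvist (Geach-type) schema ◇^2□^3r → □^2◇^2r.
First-order correspondent: ∀x ∀y ∀z ((xR²y ∧ xR²z) → ∃w (yR³w ∧ zR²w)).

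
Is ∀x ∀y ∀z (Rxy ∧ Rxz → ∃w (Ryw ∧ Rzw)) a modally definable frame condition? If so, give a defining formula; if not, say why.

The condition is convergence. A defining modal formula is ◇□p → □◇p.
Suppose ◇□p→□◇p is valid. Take Rxy, Rxz and set V(p)={w : Ryw}. Then □p at y so ◇□p at x, so □◇p at x, so ◇p at z, giving w with Rzw and Ryw.

Definable; ◇□p → □◇p defines it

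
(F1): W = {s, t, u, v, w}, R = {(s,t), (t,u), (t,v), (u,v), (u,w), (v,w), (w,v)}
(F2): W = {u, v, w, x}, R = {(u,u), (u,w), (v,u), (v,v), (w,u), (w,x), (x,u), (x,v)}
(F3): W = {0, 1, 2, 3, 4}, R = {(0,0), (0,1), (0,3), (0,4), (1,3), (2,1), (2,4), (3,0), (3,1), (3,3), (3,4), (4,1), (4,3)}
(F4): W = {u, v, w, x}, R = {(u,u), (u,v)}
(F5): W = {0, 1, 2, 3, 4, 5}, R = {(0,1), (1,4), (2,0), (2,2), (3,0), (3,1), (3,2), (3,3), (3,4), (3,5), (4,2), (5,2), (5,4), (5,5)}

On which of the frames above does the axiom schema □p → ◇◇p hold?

This is the axiom for a generalized confluence (Geach) condition; its first-order frame correspondent is ∀x ∃w (xRw ∧ xR²w).
(F1): fails — at s but no w* with sRw* and sR²w*.
(F2): condition met.
(F3): condition met.
(F4): fails — at v but no t with vRt and vR²t.
(F5): fails — at 0 but no w with 0Rw and 0R²w.
Valid on: (F2), (F3).

(F2), (F3)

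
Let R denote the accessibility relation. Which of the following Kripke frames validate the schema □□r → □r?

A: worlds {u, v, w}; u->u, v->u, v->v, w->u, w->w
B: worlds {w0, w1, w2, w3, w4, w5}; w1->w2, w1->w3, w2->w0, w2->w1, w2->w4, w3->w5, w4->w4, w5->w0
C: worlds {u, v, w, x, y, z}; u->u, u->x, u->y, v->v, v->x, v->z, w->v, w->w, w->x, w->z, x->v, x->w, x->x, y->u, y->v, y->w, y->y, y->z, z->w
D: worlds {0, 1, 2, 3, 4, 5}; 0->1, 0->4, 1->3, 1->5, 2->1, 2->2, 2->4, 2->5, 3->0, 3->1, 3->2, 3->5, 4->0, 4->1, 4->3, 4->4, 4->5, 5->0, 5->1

A, C

The schema corresponds to density: ∀x ∀y (Rxy → ∃z (Rxz ∧ Rzy)).
A: ✓.
B: fails — Rw1w2 but no z with Rw1z and Rzw2.
C: ✓.
D: fails — R13 but no z with R1z and Rz3.
Valid on: A, C.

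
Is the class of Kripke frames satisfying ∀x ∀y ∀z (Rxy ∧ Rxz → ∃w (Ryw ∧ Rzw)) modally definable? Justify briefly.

Definable; ◇□q → □◇q defines it

This is a Sahlqvist condition; the .2 axiom ◇□q → □◇q defines it.
Suppose ◇□q→□◇q is valid. Take Rxy, Rxz and set V(q)={w : Ryw}. Then □q at y so ◇□q at x, so □◇q at x, so ◇q at z, giving w with Rzw and Ryw.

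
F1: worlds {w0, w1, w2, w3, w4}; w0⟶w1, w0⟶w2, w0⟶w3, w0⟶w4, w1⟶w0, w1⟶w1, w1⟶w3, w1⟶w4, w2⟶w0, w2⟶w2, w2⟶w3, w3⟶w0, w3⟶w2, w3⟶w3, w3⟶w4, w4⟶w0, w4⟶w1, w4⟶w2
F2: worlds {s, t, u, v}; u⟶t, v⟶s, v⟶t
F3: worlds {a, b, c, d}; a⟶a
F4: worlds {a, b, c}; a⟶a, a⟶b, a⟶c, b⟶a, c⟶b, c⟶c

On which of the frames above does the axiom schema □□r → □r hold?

F1, F3, F4

This is the axiom for density; its first-order frame correspondent is ∀x ∀y (Rxy → ∃z (Rxz ∧ Rzy)).
F1: condition met.
F2: fails — Rvt but no z with Rvz and Rzt.
F3: condition met.
F4: condition met.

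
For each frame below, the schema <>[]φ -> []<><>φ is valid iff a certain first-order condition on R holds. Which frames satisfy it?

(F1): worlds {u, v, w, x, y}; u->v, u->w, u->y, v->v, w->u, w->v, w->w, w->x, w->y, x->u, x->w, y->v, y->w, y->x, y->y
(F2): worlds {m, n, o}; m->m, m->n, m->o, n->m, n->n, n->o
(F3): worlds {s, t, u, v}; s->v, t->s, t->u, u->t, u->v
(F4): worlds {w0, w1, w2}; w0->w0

(F4)

Frame correspondent (Sahlqvist): forall x forall y forall z ((xRy & xRz) -> exists w (yRw & z R^2 w)) — i.e. a generalized confluence (Geach) condition.
(F1): fails — wRx, wRv but no t with xRt and vR²t.
(F2): fails — mRm, mRo but no w with mRw and oR²w.
(F3): fails — sRv, sRv but no w with vRw and vR²w.
(F4): holds.
Valid on: (F4).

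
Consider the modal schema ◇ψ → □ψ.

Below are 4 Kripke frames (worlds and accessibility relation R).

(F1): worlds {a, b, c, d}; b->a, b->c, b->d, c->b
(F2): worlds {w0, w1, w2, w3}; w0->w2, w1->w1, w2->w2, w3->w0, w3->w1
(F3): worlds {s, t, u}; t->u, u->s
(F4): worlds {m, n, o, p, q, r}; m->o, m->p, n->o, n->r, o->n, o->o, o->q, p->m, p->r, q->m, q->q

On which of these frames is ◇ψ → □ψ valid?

(F3)

Frame correspondent (Sahlqvist): ∀x ∀y ∀z (Rxy ∧ Rxz → y = z) — i.e. partial functionality.
(F1): fails — b sees both a and c.
(F2): fails — w3 sees both w0 and w1.
(F3): condition met.
(F4): fails — m sees both o and p.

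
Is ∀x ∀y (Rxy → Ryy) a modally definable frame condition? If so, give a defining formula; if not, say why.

This is a Sahlqvist condition; the T□ axiom □(□p → p) defines it.
Suppose □(□p→p) is valid. Take Rxy and set V(p)={w : Ryw}. Then at y, □p holds; since □(□p→p) at x, □p→p at y, so p at y, i.e. Ryy.

Yes, by □(□p → p)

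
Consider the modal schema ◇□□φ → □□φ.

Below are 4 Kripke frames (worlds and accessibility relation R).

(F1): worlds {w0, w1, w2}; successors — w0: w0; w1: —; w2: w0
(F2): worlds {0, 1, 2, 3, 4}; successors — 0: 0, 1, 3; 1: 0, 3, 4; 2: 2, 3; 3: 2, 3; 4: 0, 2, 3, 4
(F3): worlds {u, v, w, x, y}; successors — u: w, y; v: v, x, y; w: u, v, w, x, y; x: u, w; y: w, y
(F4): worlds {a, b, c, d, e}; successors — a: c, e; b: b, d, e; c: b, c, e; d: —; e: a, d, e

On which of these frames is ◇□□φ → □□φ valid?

(F1), (F3)

This is the axiom for a generalized confluence (Geach) condition; its first-order frame correspondent is ∀x ∀y ∀z ((xRy ∧ xR²z) → ∃w (yR²w ∧ z = w)).
(F1): holds.
(F2): fails — 0R3, 0R²0 but no w with 3R²w and 0=w.
(F3): holds.
(F4): fails — aRe, aR²b but no w with eR²w and b=w.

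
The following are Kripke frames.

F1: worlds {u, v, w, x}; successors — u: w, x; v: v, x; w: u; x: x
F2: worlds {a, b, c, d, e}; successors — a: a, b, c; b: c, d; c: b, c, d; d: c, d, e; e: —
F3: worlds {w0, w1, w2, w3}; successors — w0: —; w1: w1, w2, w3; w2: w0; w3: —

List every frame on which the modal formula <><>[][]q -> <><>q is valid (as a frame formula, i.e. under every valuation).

F1

Frame correspondent (Sahlqvist): forall x forall y (x R^2 y -> exists w (y R^2 w & x R^2 w)) — i.e. a generalized confluence (Geach) condition.
F1: holds.
F2: fails — bR²e but no w with eR²w and bR²w.
F3: fails — w1R²w0 but no w with w0R²w and w1R²w.
Valid on: F1.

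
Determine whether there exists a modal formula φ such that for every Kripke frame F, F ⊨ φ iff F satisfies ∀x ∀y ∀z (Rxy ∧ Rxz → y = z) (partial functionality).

The condition is partial functionality. A defining modal formula is ◇q → □q.
Suppose ◇q→□q is valid. Take Rxy, Rxz and set V(q)={y}. Then ◇q at x, so □q at x, so q at z, i.e. z=y.

Definable; ◇q → □q defines it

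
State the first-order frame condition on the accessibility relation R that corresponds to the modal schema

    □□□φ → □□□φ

This is a Sahlqvist (Geach-type) schema ◇^0□^3φ → □^3◇^0φ.
First-order correspondent: ∀x ∀z (xR³z → ∃w (xR³w ∧ z = w)).

∀x ∀z (xR³z → ∃w (xR³w ∧ z = w))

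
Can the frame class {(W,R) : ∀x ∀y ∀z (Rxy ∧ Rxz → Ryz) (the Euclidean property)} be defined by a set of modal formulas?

Definable; ◇p → □◇p defines it

The condition is the Euclidean property. A defining modal formula is ◇p → □◇p.
Suppose ◇p→□◇p is valid. Take Rxy, Rxz and set V(p)={y}. Then ◇p at x, so □◇p at x, so ◇p at z, so some w with Rzw has p; w=y, i.e. Rzy. By symmetry of the argument, Ryz.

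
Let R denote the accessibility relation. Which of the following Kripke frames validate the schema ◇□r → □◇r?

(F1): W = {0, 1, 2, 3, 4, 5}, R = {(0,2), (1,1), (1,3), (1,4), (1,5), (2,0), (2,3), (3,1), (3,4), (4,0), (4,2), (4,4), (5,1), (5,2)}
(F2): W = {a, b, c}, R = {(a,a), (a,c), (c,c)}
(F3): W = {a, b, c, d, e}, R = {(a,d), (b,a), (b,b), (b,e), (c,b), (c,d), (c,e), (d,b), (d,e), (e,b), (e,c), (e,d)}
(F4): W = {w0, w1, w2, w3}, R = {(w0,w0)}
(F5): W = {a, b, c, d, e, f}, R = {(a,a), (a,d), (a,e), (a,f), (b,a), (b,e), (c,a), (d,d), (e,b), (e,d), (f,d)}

(F2), (F4)

This is the axiom for convergence; its first-order frame correspondent is ∀x ∀y ∀z (Rxy ∧ Rxz → ∃w (Ryw ∧ Rzw)).
(F1): fails — R23 and R20 but 3 and 0 have no common successor.
(F2): holds.
(F3): fails — Rbb and Rba but b and a have no common successor.
(F4): holds.
(F5): fails — Reb and Red but b and d have no common successor.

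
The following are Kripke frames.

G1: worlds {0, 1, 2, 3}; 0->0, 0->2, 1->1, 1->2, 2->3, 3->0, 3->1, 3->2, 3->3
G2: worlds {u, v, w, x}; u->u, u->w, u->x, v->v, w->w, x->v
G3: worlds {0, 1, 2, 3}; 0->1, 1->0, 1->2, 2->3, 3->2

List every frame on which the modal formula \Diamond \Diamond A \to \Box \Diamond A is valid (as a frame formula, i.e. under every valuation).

none

The schema corresponds to a generalized confluence (Geach) condition: \forall x \forall y \forall z ((x R^2 y \wedge xRz) \to \exists w (y = w \wedge zRw)).
G1: fails — 0R²0, 0R2 but no w with 0=w and 2Rw.
G2: fails — uR²u, uRw but no t with u=t and wRt.
G3: fails — 1R²1, 1R2 but no w with 1=w and 2Rw.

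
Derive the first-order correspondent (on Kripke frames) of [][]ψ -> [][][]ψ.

This is a Sahlqvist (Geach-type) schema ◇^0□^2ψ → □^3◇^0ψ.
Minimal-valuation argument: fix x; take any y with xR^0y and any z with xR^3z. Set V(ψ) to the set of worlds R-reachable from y in exactly 2 steps. Then □^2ψ holds at y, so the antecedent holds at x; validity forces ◇^0ψ at z, giving a w with zR^0w and yR^2w.
First-order correspondent: forall x forall z (x R^3 z -> exists w (x R^2 w & z = w)).

forall x forall z (x R^3 z -> exists w (x R^2 w & z = w))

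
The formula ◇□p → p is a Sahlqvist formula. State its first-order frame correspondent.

Replacing p by ¬p and contraposing gives the equivalent schema p → □◇p.
Suppose p→□◇p is valid. Take Rxy and set V(p)={x}. Then p at x, so □◇p at x, so ◇p at y, so some z with Ryz has p; z=x, i.e. Ryx.

symmetry: ∀x ∀y (Rxy → Ryx)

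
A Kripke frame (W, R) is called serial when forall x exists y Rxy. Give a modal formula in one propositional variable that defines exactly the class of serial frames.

□s → ◇s

A defining formula is □s → ◇s (the D axiom).
Suppose □s→◇s is valid. At any x set V(s)=W. Then □s at x, so ◇s at x, so x has a successor.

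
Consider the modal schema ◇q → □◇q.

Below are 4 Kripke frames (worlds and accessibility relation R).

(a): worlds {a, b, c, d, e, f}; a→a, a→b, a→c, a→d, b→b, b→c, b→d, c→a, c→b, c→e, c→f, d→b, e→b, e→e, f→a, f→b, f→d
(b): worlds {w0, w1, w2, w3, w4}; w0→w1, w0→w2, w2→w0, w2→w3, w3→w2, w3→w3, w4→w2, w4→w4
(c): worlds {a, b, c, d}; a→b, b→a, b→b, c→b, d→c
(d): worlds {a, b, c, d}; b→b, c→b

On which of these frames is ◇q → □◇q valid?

(d)

This is the axiom for the Euclidean property; its first-order frame correspondent is ∀x ∀y ∀z (Rxy ∧ Rxz → Ryz).
(a): fails — Rab and Raa but not Rba.
(b): fails — Rw0w1 and Rw0w1 but not Rw1w1.
(c): fails — Rba and Rba but not Raa.
(d): satisfies the condition.
Valid on: (d).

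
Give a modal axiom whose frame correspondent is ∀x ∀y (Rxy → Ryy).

A defining formula is □(□ψ → ψ) (the T□ axiom).
Suppose □(□ψ→ψ) is valid. Take Rxy and set V(ψ)={w : Ryw}. Then at y, □ψ holds; since □(□ψ→ψ) at x, □ψ→ψ at y, so ψ at y, i.e. Ryy.

□(□ψ → ψ)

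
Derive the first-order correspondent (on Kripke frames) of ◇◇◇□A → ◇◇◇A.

This is a Sahlqvist (Geach-type) schema ◇^3□^1A → □^0◇^3A.
Minimal-valuation argument: fix x; take any y with xR^3y and any z with xR^0z. Set V(A) to the set of worlds R-reachable from y in exactly 1 step. Then □^1A holds at y, so the antecedent holds at x; validity forces ◇^3A at z, giving a w with zR^3w and yR^1w.
First-order correspondent: ∀x ∀y (xR³y → ∃w (yRw ∧ xR³w)).

∀x ∀y (xR³y → ∃w (yRw ∧ xR³w))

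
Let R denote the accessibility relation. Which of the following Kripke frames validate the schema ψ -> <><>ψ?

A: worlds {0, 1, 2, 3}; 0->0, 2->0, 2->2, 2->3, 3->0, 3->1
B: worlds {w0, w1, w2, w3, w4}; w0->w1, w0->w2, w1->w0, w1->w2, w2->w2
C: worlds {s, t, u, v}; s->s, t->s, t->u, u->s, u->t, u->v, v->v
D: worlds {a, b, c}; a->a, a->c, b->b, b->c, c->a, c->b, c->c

The schema corresponds to a generalized confluence (Geach) condition: forall x exists w (x = w & x R^2 w).
A: fails — at 1 but no w with 1=w and 1R²w.
B: fails — at w3 but no w with w3=w and w3R²w.
C: ✓.
D: ✓.

C, D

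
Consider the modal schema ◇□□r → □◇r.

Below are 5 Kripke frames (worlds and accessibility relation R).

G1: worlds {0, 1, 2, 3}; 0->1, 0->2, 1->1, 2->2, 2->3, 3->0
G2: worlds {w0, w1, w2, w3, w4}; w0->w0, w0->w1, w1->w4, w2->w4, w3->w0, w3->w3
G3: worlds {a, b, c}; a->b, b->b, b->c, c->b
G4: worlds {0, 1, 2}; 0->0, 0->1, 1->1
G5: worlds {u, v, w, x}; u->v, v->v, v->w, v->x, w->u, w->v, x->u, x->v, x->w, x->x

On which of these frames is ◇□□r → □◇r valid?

G3, G4, G5

This is the axiom for a generalized confluence (Geach) condition; its first-order frame correspondent is ∀x ∀y ∀z ((xRy ∧ xRz) → ∃w (yR²w ∧ zRw)).
G1: fails — 0R1, 0R2 but no w with 1R²w and 2Rw.
G2: fails — w0Rw1, w0Rw0 but no w with w1R²w and w0Rw.
G3: condition met.
G4: condition met.
G5: condition met.
Valid on: G3, G4, G5.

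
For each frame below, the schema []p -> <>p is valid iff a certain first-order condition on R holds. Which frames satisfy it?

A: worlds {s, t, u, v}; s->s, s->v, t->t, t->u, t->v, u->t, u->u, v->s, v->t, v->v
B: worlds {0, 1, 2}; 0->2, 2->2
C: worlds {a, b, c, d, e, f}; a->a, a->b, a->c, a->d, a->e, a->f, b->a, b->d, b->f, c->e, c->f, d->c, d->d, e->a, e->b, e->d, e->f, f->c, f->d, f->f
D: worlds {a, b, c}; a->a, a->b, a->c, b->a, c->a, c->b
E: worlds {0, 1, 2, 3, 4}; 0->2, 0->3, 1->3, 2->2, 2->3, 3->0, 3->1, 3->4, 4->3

A, C, D, E

This is the axiom for seriality; its first-order frame correspondent is forall x exists y Rxy.
A: ✓.
B: fails — world 1 has no successor.
C: ✓.
D: ✓.
E: ✓.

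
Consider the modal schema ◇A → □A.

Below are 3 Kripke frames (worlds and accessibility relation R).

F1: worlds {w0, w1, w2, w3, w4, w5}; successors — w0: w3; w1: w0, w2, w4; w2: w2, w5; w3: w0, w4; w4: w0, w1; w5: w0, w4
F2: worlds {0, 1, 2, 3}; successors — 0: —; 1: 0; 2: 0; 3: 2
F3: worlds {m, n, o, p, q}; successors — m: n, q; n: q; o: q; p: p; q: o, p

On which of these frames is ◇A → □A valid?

Frame correspondent (Sahlqvist): ∀x ∀y ∀z (Rxy ∧ Rxz → y = z) — i.e. partial functionality.
F1: fails — w1 sees both w0 and w2.
F2: holds.
F3: fails — m sees both n and q.

F2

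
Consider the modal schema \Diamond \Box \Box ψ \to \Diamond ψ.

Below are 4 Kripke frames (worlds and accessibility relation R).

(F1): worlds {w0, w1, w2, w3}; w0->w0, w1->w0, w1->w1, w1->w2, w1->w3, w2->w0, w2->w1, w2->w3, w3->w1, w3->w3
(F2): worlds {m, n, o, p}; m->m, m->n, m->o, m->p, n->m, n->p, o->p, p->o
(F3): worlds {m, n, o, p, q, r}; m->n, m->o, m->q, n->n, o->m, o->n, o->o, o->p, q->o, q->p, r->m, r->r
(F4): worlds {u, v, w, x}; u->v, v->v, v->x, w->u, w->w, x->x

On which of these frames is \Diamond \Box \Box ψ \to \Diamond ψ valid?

Frame correspondent (Sahlqvist): \forall x \forall y (xRy \to \exists w (y R^2 w \wedge xRw)) — i.e. a generalized confluence (Geach) condition.
(F1): condition met.
(F2): condition met.
(F3): fails — oRp but no w with pR²w and oRw.
(F4): fails — wRu but no t with uR²t and wRt.
Valid on: (F1), (F2).

(F1), (F2)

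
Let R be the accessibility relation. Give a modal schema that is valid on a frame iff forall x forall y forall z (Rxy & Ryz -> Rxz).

□ψ → □□ψ

This is transitivity; the standard corresponding axiom is 4: □ψ → □□ψ.
Suppose □ψ→□□ψ is valid. Take Rxy, Ryz and set V(ψ)={w : Rxw}. Then □ψ at x, so □□ψ at x, so □ψ at y, so ψ at z, i.e. Rxz.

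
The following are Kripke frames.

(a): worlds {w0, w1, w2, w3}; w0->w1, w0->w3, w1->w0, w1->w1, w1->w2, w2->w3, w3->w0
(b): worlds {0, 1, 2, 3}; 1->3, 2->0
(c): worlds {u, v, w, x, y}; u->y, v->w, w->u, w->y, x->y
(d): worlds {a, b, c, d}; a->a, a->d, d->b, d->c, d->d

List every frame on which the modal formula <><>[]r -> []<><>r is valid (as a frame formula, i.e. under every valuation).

Frame correspondent (Sahlqvist): forall x forall y forall z ((x R^2 y & xRz) -> exists w (yRw & z R^2 w)) — i.e. a generalized confluence (Geach) condition.
(a): fails — w1R²w0, w1Rw2 but no w with w0Rw and w2R²w.
(b): holds.
(c): fails — vR²y, vRw but no t with yRt and wR²t.
(d): fails — aR²b, aRa but no w with bRw and aR²w.
Valid on: (b).

(b)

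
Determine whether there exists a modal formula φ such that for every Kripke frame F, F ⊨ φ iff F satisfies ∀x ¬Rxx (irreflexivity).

Not definable by any modal formula

If a class were modally definable it would be closed under surjective bounded morphisms (Goldblatt–Thomason).
The 2-cycle (worlds 0,1 with 0→1→0) is irreflexive, and the map sending every world to a single reflexive point • is a surjective bounded morphism (forth: every edge maps to (•,•); back: every world has a successor). So any modal formula valid on the 2-cycle is also valid on the reflexive point, which is not irreflexive.
So the class is not modally definable.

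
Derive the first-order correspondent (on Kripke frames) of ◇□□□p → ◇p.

∀x ∀y (xRy → ∃w (yR³w ∧ xRw))

This is a Sahlqvist (Geach-type) schema ◇^1□^3p → □^0◇^1p.
Minimal-valuation argument: fix x; take any y with xR^1y and any z with xR^0z. Set V(p) to the set of worlds R-reachable from y in exactly 3 steps. Then □^3p holds at y, so the antecedent holds at x; validity forces ◇^1p at z, giving a w with zR^1w and yR^3w.
First-order correspondent: ∀x ∀y (xRy → ∃w (yR³w ∧ xRw)).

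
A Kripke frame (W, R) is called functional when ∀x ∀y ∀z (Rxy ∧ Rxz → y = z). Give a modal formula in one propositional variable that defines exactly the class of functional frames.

A defining formula is ◇r → □r (the CD axiom).
Suppose ◇r→□r is valid. Take Rxy, Rxz and set V(r)={y}. Then ◇r at x, so □r at x, so r at z, i.e. z=y.

◇r → □r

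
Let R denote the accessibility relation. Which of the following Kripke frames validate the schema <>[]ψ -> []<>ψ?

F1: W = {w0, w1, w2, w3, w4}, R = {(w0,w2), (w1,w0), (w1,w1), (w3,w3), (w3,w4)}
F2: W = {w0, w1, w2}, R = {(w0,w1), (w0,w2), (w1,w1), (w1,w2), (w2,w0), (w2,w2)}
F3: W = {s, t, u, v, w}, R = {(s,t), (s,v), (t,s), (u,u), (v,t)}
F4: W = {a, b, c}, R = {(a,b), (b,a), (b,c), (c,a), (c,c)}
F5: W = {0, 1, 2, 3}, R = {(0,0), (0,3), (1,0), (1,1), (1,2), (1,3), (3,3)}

This is the axiom for convergence; its first-order frame correspondent is forall x forall y forall z (Rxy & Rxz -> exists w (Ryw & Rzw)).
F1: fails — Rw0w2 and Rw0w2 but w2 and w2 have no common successor.
F2: satisfies the condition.
F3: fails — Rsv and Rst but v and t have no common successor.
F4: fails — Rbc and Rba but c and a have no common successor.
F5: fails — R10 and R12 but 0 and 2 have no common successor.

F2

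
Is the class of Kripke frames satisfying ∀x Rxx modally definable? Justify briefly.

Yes — defined by □r → r

Yes: it is reflexivity, defined by the T schema □r → r.
Suppose □r→r is valid. At any x set V(r)={w : Rxw}. Then □r holds at x, so r holds at x, i.e. Rxx.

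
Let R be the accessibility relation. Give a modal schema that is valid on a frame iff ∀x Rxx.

□q → q

This is reflexivity; the standard corresponding axiom is T: □q → q.
Suppose □q→q is valid. At any x set V(q)={w : Rxw}. Then □q holds at x, so q holds at x, i.e. Rxx.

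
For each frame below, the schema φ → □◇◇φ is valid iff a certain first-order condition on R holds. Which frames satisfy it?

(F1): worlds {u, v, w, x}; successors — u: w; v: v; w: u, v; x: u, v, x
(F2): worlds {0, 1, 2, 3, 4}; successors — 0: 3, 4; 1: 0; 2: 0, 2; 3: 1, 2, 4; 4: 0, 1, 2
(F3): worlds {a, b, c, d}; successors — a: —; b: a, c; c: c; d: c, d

Frame correspondent (Sahlqvist): ∀x ∀z (xRz → ∃w (x = w ∧ zR²w)) — i.e. a generalized confluence (Geach) condition.
(F1): fails — uRw but no t with u=t and wR²t.
(F2): ✓.
(F3): fails — bRa but no w with b=w and aR²w.
Valid on: (F2).

(F2)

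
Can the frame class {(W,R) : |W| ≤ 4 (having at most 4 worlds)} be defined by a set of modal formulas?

Any modally definable frame class is closed under disjoint unions.
Any modal formula valid on each of 5 disjoint one-world frames is valid on their disjoint union (validity is preserved under disjoint unions). Each one-world frame has |W|=1≤4, but the union has |W|=5.
Hence having at most 4 worlds is not modally definable.

No — not modally definable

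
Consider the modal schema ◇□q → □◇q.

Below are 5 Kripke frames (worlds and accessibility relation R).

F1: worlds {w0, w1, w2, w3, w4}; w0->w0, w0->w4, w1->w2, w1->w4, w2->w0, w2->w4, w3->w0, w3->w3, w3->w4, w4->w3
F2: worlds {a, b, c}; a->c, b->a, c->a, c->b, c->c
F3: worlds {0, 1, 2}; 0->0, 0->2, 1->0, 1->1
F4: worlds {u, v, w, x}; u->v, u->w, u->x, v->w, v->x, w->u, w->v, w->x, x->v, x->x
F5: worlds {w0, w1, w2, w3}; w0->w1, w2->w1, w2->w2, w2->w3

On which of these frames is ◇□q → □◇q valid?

The schema corresponds to convergence: ∀x ∀y ∀z (Rxy ∧ Rxz → ∃w (Ryw ∧ Rzw)).
F1: fails — Rw0w4 and Rw0w0 but w4 and w0 have no common successor.
F2: fails — Rcb and Rca but b and a have no common successor.
F3: fails — R00 and R02 but 0 and 2 have no common successor.
F4: satisfies the condition.
F5: fails — Rw0w1 and Rw0w1 but w1 and w1 have no common successor.

F4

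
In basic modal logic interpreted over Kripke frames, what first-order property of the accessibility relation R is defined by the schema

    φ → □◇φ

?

symmetry

This schema is the B axiom.
It corresponds to symmetry: ∀x ∀y (Rxy → Ryx).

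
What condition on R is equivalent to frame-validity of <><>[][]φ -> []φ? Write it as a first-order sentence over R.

This is a Sahlqvist (Geach-type) schema ◇^2□^2φ → □^1◇^0φ.
First-order correspondent: forall x forall y forall z ((x R^2 y & xRz) -> exists w (y R^2 w & z = w)).

forall x forall y forall z ((x R^2 y & xRz) -> exists w (y R^2 w & z = w))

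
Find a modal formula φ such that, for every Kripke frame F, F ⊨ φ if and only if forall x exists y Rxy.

□q → ◇q

A defining formula is □q → ◇q (the D axiom).
Suppose □q→◇q is valid. At any x set V(q)=W. Then □q at x, so ◇q at x, so x has a successor.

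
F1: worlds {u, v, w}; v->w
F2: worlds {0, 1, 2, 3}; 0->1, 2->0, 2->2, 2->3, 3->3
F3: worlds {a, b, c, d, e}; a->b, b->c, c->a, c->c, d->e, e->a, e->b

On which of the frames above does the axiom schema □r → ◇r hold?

Frame correspondent (Sahlqvist): ∀x ∃y Rxy — i.e. seriality.
F1: fails — world u has no successor.
F2: fails — world 1 has no successor.
F3: condition met.

F3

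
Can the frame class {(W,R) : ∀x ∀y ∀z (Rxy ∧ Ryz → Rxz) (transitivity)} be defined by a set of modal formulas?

Definable; □q → □□q defines it

Yes: it is transitivity, defined by the 4 schema □q → □□q.
Suppose □q→□□q is valid. Take Rxy, Ryz and set V(q)={w : Rxw}. Then □q at x, so □□q at x, so □q at y, so q at z, i.e. Rxz.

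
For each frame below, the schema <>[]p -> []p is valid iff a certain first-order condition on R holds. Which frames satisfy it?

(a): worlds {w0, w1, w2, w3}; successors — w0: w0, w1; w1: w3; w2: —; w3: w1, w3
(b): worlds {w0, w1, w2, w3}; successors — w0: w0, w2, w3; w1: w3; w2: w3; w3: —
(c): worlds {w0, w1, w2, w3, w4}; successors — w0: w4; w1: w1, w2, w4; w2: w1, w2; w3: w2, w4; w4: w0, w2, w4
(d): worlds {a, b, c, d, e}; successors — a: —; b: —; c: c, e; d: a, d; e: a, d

This is the axiom for a generalized confluence (Geach) condition; its first-order frame correspondent is forall x forall y forall z ((xRy & xRz) -> exists w (yRw & z = w)).
(a): fails — w0Rw1, w0Rw0 but no w with w1Rw and w0=w.
(b): fails — w0Rw2, w0Rw0 but no w with w2Rw and w0=w.
(c): fails — w1Rw2, w1Rw4 but no w with w2Rw and w4=w.
(d): fails — cRe, cRc but no w with eRw and c=w.

none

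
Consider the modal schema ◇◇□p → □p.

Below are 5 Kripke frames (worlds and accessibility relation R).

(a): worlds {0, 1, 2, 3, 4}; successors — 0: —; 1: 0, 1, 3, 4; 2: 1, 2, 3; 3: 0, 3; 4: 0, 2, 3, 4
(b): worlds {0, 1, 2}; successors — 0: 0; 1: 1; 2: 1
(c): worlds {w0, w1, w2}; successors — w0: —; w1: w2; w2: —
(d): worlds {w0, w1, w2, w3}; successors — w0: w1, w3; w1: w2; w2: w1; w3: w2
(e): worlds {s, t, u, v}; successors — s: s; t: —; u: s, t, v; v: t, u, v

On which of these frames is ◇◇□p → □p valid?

The schema corresponds to a generalized confluence (Geach) condition: ∀x ∀y ∀z ((xR²y ∧ xRz) → ∃w (yRw ∧ z = w)).
(a): fails — 1R²0, 1R0 but no w with 0Rw and 0=w.
(b): satisfies the condition.
(c): satisfies the condition.
(d): fails — w0R²w2, w0Rw3 but no w with w2Rw and w3=w.
(e): fails — uR²s, uRt but no w with sRw and t=w.

(b), (c)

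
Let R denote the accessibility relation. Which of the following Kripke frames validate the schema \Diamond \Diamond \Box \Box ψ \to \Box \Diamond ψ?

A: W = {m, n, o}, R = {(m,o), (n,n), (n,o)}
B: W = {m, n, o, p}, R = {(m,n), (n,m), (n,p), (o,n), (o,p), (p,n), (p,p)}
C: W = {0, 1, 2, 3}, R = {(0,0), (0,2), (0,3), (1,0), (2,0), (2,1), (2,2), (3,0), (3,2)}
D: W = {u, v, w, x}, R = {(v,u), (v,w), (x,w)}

B, C, D

Frame correspondent (Sahlqvist): \forall x \forall y \forall z ((x R^2 y \wedge xRz) \to \exists w (y R^2 w \wedge zRw)) — i.e. a generalized confluence (Geach) condition.
A: fails — nR²n, nRo but no w with nR²w and oRw.
B: holds.
C: holds.
D: holds.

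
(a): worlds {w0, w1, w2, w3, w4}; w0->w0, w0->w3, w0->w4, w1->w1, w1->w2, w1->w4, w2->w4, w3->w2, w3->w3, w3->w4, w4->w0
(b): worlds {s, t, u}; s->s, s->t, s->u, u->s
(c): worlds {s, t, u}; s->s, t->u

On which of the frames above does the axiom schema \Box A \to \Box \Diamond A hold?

none

This is the axiom for a generalized confluence (Geach) condition; its first-order frame correspondent is \forall x \forall z (xRz \to \exists w (xRw \wedge zRw)).
(a): fails — w1Rw4 but no w with w1Rw and w4Rw.
(b): fails — sRt but no w with sRw and tRw.
(c): fails — tRu but no w with tRw and uRw.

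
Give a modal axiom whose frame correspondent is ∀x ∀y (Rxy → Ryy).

A defining formula is □(□ψ → ψ) (the T□ axiom).

□(□ψ → ψ)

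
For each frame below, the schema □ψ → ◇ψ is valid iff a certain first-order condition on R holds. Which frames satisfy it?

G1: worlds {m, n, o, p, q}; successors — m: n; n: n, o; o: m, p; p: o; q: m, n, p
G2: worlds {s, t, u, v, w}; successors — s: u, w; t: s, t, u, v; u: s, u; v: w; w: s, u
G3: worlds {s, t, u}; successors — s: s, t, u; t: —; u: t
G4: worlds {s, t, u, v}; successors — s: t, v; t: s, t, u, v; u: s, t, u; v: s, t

Frame correspondent (Sahlqvist): ∀x ∃y Rxy — i.e. seriality.
G1: holds.
G2: holds.
G3: fails — world t has no successor.
G4: holds.
Valid on: G1, G2, G4.

G1, G2, G4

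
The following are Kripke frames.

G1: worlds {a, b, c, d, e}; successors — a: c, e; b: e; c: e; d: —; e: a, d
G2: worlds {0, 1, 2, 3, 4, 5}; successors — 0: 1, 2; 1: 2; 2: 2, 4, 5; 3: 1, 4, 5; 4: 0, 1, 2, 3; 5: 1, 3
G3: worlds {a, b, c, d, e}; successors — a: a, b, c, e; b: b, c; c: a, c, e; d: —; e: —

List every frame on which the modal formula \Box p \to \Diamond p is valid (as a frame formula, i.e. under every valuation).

This is the axiom for seriality; its first-order frame correspondent is \forall x \exists y Rxy.
G1: fails — world d has no successor.
G2: satisfies the condition.
G3: fails — world d has no successor.
Valid on: G2.

G2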